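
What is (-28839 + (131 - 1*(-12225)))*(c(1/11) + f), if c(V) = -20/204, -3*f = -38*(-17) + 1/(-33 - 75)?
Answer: 19558381657/5508 ≈ 3.5509e+6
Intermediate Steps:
f = -69767/324 (f = -(-38*(-17) + 1/(-33 - 75))/3 = -(646 + 1/(-108))/3 = -(646 - 1/108)/3 = -⅓*69767/108 = -69767/324 ≈ -215.33)
c(V) = -5/51 (c(V) = -20*1/204 = -5/51)
(-28839 + (131 - 1*(-12225)))*(c(1/11) + f) = (-28839 + (131 - 1*(-12225)))*(-5/51 - 69767/324) = (-28839 + (131 + 12225))*(-1186579/5508) = (-28839 + 12356)*(-1186579/5508) = -16483*(-1186579/5508) = 19558381657/5508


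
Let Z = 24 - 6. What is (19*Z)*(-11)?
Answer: -3762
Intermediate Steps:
Z = 18
(19*Z)*(-11) = (19*18)*(-11) = 342*(-11) = -3762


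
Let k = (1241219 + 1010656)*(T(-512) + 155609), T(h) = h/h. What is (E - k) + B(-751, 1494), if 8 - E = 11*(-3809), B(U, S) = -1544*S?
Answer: -350416533579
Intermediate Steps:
T(h) = 1
E = 41907 (E = 8 - 11*(-3809) = 8 - 1*(-41899) = 8 + 41899 = 41907)
k = 350414268750 (k = (1241219 + 1010656)*(1 + 155609) = 2251875*155610 = 350414268750)
(E - k) + B(-751, 1494) = (41907 - 1*350414268750) - 1544*1494 = (41907 - 350414268750) - 2306736 = -350414226843 - 2306736 = -350416533579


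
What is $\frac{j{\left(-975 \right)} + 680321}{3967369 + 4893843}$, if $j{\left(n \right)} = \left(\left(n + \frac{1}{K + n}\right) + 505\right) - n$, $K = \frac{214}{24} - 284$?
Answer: $\frac{5106535407}{66463520606} \approx 0.076832$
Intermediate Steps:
$K = - \frac{3301}{12}$ ($K = 214 \cdot \frac{1}{24} - 284 = \frac{107}{12} - 284 = - \frac{3301}{12} \approx -275.08$)
$j{\left(n \right)} = 505 + \frac{1}{- \frac{3301}{12} + n}$ ($j{\left(n \right)} = \left(\left(n + \frac{1}{- \frac{3301}{12} + n}\right) + 505\right) - n = \left(505 + n + \frac{1}{- \frac{3301}{12} + n}\right) - n = 505 + \frac{1}{- \frac{3301}{12} + n}$)
$\frac{j{\left(-975 \right)} + 680321}{3967369 + 4893843} = \frac{\frac{-1666993 + 6060 \left(-975\right)}{-3301 + 12 \left(-975\right)} + 680321}{3967369 + 4893843} = \frac{\frac{-1666993 - 5908500}{-3301 - 11700} + 680321}{8861212} = \left(\frac{1}{-15001} \left(-7575493\right) + 680321\right) \frac{1}{8861212} = \left(\left(- \frac{1}{15001}\right) \left(-7575493\right) + 680321\right) \frac{1}{8861212} = \left(\frac{7575493}{15001} + 680321\right) \frac{1}{8861212} = \frac{10213070814}{15001} \cdot \frac{1}{8861212} = \frac{5106535407}{66463520606}$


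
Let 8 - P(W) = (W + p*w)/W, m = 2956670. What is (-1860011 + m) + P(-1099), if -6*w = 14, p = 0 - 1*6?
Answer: 172176564/157 ≈ 1.0967e+6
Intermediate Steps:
p = -6 (p = 0 - 6 = -6)
w = -7/3 (w = -⅙*14 = -7/3 ≈ -2.3333)
P(W) = 8 - (14 + W)/W (P(W) = 8 - (W - 6*(-7/3))/W = 8 - (W + 14)/W = 8 - (14 + W)/W)
(-1860011 + m) + P(-1099) = (-1860011 + 2956670) + (7 - 14/(-1099)) = 1096659 + (7 - 14*(-1/1099)) = 1096659 + (7 + 2/157) = 1096659 + 1101/157 = 172176564/157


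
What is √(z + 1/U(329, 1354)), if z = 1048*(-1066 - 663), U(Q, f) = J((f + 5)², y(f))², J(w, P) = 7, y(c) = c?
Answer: I*√88787607/7 ≈ 1346.1*I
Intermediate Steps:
U(Q, f) = 49 (U(Q, f) = 7² = 49)
z = -1811992 (z = 1048*(-1729) = -1811992)
√(z + 1/U(329, 1354)) = √(-1811992 + 1/49) = √(-88787607/49) = I*√88787607/7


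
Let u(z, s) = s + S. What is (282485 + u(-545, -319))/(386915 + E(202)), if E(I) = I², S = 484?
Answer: 282650/427719 ≈ 0.66083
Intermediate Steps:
u(z, s) = 484 + s (u(z, s) = s + 484 = 484 + s)
(282485 + u(-545, -319))/(386915 + E(202)) = (282485 + (484 - 319))/(386915 + 202²) = (282485 + 165)/(386915 + 40804) = 282650/427719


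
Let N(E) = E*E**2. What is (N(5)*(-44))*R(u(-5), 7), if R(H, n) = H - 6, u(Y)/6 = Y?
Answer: 198000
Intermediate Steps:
u(Y) = 6*Y
N(E) = E**3
R(H, n) = -6 + H
(N(5)*(-44))*R(u(-5), 7) = (5**3*(-44))*(-6 + 6*(-5)) = (125*(-44))*(-6 - 30) = -5500*(-36) = 198000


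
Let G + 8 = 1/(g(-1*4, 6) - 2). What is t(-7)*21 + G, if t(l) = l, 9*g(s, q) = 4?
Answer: -2179/14 ≈ -155.64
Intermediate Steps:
g(s, q) = 4/9 (g(s, q) = (1/9)*4 = 4/9)
G = -121/14 (G = -8 + 1/(4/9 - 2) = -8 + 1/(-14/9) = -8 - 9/14 = -121/14 ≈ -8.6429)
t(-7)*21 + G = -7*21 - 121/14 = -147 - 121/14 = -2179/14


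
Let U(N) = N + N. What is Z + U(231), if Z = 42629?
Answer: 43091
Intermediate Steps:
U(N) = 2*N
Z + U(231) = 42629 + 2*231 = 42629 + 462 = 43091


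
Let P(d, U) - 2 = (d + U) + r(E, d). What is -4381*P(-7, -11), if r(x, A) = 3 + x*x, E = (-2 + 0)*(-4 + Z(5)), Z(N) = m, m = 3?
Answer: 39429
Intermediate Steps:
Z(N) = 3
E = 2 (E = (-2 + 0)*(-4 + 3) = -2*(-1) = 2)
r(x, A) = 3 + x²
P(d, U) = 9 + U + d (P(d, U) = 2 + ((d + U) + (3 + 2²)) = 2 + ((U + d) + (3 + 4)) = 2 + ((U + d) + 7) = 2 + (7 + U + d) = 9 + U + d)
-4381*P(-7, -11) = -4381*(9 - 11 - 7) = -4381*(-9) = 39429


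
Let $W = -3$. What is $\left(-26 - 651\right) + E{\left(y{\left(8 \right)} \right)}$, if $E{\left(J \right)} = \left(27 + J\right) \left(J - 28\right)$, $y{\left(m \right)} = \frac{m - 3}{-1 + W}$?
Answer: $- \frac{22883}{16} \approx -1430.2$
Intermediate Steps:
$y{\left(m \right)} = \frac{3}{4} - \frac{m}{4}$ ($y{\left(m \right)} = \frac{m - 3}{-1 - 3} = \frac{-3 + m}{-4} = \left(-3 + m\right) \left(- \frac{1}{4}\right) = \frac{3}{4} - \frac{m}{4}$)
$E{\left(J \right)} = \left(-28 + J\right) \left(27 + J\right)$ ($E{\left(J \right)} = \left(27 + J\right) \left(-28 + J\right) = \left(-28 + J\right) \left(27 + J\right)$)
$\left(-26 - 651\right) + E{\left(y{\left(8 \right)} \right)} = \left(-26 - 651\right) - \left(\frac{3027}{4} - 2 - \left(\frac{3}{4} - 2\right)^{2}\right) = -677 - \left(\frac{3019}{4} - \left(\frac{3}{4} - 2\right)^{2}\right) = -677 - \left(\frac{3019}{4} - \frac{25}{16}\right) = -677 + \left(-756 + \frac{25}{16} + \frac{5}{4}\right) = -677 - \frac{12051}{16} = - \frac{22883}{16}$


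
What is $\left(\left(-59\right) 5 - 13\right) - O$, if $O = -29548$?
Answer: $29240$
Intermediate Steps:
$\left(\left(-59\right) 5 - 13\right) - O = \left(\left(-59\right) 5 - 13\right) - -29548 = \left(-295 - 13\right) + 29548 = -308 + 29548 = 29240$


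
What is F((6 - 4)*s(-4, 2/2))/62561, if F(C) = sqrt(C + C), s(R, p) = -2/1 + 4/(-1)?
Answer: 2*I*sqrt(6)/62561 ≈ 7.8307e-5*I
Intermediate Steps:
s(R, p) = -6 (s(R, p) = -2*1 + 4*(-1) = -2 - 4 = -6)
F(C) = sqrt(2)*sqrt(C) (F(C) = sqrt(2*C) = sqrt(2)*sqrt(C))
F((6 - 4)*s(-4, 2/2))/62561 = (sqrt(2)*sqrt((6 - 4)*(-6)))/62561 = (sqrt(2)*sqrt(2*(-6)))*(1/62561) = (sqrt(2)*sqrt(-12))*(1/62561) = (sqrt(2)*(2*I*sqrt(3)))*(1/62561) = (2*I*sqrt(6))*(1/62561) = 2*I*sqrt(6)/62561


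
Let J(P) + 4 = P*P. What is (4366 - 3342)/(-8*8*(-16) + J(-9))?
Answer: 1024/1101 ≈ 0.93006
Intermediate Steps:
J(P) = -4 + P² (J(P) = -4 + P*P = -4 + P²)
(4366 - 3342)/(-8*8*(-16) + J(-9)) = (4366 - 3342)/(-8*8*(-16) + (-4 + (-9)²)) = 1024/(-64*(-16) + (-4 + 81)) = 1024/(1024 + 77) = 1024/1101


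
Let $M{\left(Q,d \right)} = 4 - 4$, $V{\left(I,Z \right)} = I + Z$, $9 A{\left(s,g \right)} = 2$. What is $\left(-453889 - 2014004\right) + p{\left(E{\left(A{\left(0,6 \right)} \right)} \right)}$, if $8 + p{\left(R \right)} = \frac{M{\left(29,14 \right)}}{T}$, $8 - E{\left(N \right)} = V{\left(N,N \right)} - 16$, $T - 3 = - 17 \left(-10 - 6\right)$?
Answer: $-2467901$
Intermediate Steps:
$A{\left(s,g \right)} = \frac{2}{9}$ ($A{\left(s,g \right)} = \frac{1}{9} \cdot 2 = \frac{2}{9}$)
$T = 275$ ($T = 3 - 17 \left(-10 - 6\right) = 3 - -272 = 3 + 272 = 275$)
$M{\left(Q,d \right)} = 0$ ($M{\left(Q,d \right)} = 4 - 4 = 0$)
$E{\left(N \right)} = 24 - 2 N$ ($E{\left(N \right)} = 8 - \left(\left(N + N\right) - 16\right) = 8 - \left(2 N - 16\right) = 8 - \left(-16 + 2 N\right) = 24 - 2 N$)
$p{\left(R \right)} = -8$ ($p{\left(R \right)} = -8 + \frac{0}{275} = -8 + 0 \cdot \frac{1}{275} = -8 + 0 = -8$)
$\left(-453889 - 2014004\right) + p{\left(E{\left(A{\left(0,6 \right)} \right)} \right)} = \left(-453889 - 2014004\right) - 8 = -2467893 - 8 = -2467901$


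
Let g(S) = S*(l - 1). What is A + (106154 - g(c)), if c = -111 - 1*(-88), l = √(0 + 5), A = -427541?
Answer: -321410 + 23*√5 ≈ -3.2136e+5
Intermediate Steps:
l = √5 ≈ 2.2361
c = -23 (c = -111 + 88 = -23)
g(S) = S*(-1 + √5) (g(S) = S*(√5 - 1) = S*(-1 + √5))
A + (106154 - g(c)) = -427541 + (106154 - (-23)*(-1 + √5)) = -427541 + (106154 - (23 - 23*√5)) = -427541 + (106154 + (-23 + 23*√5)) = -427541 + (106131 + 23*√5) = -321410 + 23*√5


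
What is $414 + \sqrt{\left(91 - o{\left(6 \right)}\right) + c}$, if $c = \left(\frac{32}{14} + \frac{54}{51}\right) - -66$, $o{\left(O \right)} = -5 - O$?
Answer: $414 + \frac{\sqrt{2426410}}{119} \approx 427.09$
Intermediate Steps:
$c = \frac{8252}{119}$ ($c = \left(32 \cdot \frac{1}{14} + 54 \cdot \frac{1}{51}\right) + 66 = \left(\frac{16}{7} + \frac{18}{17}\right) + 66 = \frac{398}{119} + 66 = \frac{8252}{119} \approx 69.344$)
$414 + \sqrt{\left(91 - o{\left(6 \right)}\right) + c} = 414 + \sqrt{\left(91 - \left(-5 - 6\right)\right) + \frac{8252}{119}} = 414 + \sqrt{\left(91 - -11\right) + \frac{8252}{119}} = 414 + \sqrt{\left(91 + 11\right) + \frac{8252}{119}} = 414 + \sqrt{102 + \frac{8252}{119}} = 414 + \sqrt{\frac{20390}{119}} = 414 + \frac{\sqrt{2426410}}{119}$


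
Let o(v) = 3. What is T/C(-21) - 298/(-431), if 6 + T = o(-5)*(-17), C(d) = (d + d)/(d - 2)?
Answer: -184175/6034 ≈ -30.523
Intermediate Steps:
C(d) = 2*d/(-2 + d) (C(d) = (2*d)/(-2 + d) = 2*d/(-2 + d))
T = -57 (T = -6 + 3*(-17) = -6 - 51 = -57)
T/C(-21) - 298/(-431) = -57/(2*(-21)/(-2 - 21)) - 298/(-431) = -57/(2*(-21)/(-23)) - 298*(-1/431) = -57/(2*(-21)*(-1/23)) + 298/431 = -57/42/23 + 298/431 = -57*23/42 + 298/431 = -437/14 + 298/431 = -184175/6034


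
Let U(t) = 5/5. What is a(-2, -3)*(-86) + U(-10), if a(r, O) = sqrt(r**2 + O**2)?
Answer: 1 - 86*sqrt(13) ≈ -309.08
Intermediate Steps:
U(t) = 1 (U(t) = 5*(1/5) = 1)
a(r, O) = sqrt(O**2 + r**2)
a(-2, -3)*(-86) + U(-10) = sqrt((-3)**2 + (-2)**2)*(-86) + 1 = sqrt(9 + 4)*(-86) + 1 = sqrt(13)*(-86) + 1 = -86*sqrt(13) + 1 = 1 - 86*sqrt(13)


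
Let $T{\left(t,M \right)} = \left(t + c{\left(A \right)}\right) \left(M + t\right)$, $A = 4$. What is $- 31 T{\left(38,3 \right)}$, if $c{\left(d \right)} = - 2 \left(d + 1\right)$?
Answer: $-35588$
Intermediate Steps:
$c{\left(d \right)} = -2 - 2 d$ ($c{\left(d \right)} = - 2 \left(1 + d\right) = -2 - 2 d$)
$T{\left(t,M \right)} = \left(-10 + t\right) \left(M + t\right)$ ($T{\left(t,M \right)} = \left(t - 10\right) \left(M + t\right) = \left(-10 + t\right) \left(M + t\right)$)
$- 31 T{\left(38,3 \right)} = - 31 \left(38^{2} - 30 - 380 + 3 \cdot 38\right) = - 31 \left(1444 - 30 - 380 + 114\right) = \left(-31\right) 1148 = -35588$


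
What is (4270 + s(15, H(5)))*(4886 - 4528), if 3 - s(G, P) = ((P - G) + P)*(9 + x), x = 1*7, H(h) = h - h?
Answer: 1615654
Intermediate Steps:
H(h) = 0
x = 7
s(G, P) = 3 - 32*P + 16*G (s(G, P) = 3 - ((P - G) + P)*(9 + 7) = 3 - (-G + 2*P)*16 = 3 - (-16*G + 32*P) = 3 + (-32*P + 16*G) = 3 - 32*P + 16*G)
(4270 + s(15, H(5)))*(4886 - 4528) = (4270 + (3 - 32*0 + 16*15))*(4886 - 4528) = (4270 + (3 + 0 + 240))*358 = (4270 + 243)*358 = 4513*358 = 1615654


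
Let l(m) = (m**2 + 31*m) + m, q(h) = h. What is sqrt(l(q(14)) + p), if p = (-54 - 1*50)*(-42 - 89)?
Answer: 2*sqrt(3567) ≈ 119.45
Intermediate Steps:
l(m) = m**2 + 32*m
p = 13624 (p = (-54 - 50)*(-131) = -104*(-131) = 13624)
sqrt(l(q(14)) + p) = sqrt(14*(32 + 14) + 13624) = sqrt(14*46 + 13624) = sqrt(644 + 13624) = sqrt(14268) = 2*sqrt(3567)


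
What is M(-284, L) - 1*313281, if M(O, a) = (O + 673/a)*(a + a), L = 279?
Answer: -470407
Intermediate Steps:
M(O, a) = 2*a*(O + 673/a) (M(O, a) = (O + 673/a)*(2*a) = 2*a*(O + 673/a))
M(-284, L) - 1*313281 = (1346 + 2*(-284)*279) - 1*313281 = (1346 - 158472) - 313281 = -157126 - 313281 = -470407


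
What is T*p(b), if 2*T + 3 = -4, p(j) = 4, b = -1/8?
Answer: -14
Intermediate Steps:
b = -⅛ (b = -1*⅛ = -⅛ ≈ -0.12500)
T = -7/2 (T = -3/2 + (½)*(-4) = -3/2 - 2 = -7/2 ≈ -3.5000)
T*p(b) = -7/2*4 = -14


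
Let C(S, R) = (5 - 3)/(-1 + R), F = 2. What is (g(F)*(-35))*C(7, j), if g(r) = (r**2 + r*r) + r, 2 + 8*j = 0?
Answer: 560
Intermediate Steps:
j = -1/4 (j = -1/4 + (1/8)*0 = -1/4 + 0 = -1/4 ≈ -0.25000)
C(S, R) = 2/(-1 + R)
g(r) = r + 2*r**2 (g(r) = (r**2 + r**2) + r = 2*r**2 + r = r + 2*r**2)
(g(F)*(-35))*C(7, j) = ((2*(1 + 2*2))*(-35))*(2/(-1 - 1/4)) = ((2*(1 + 4))*(-35))*(2/(-5/4)) = ((2*5)*(-35))*(2*(-4/5)) = (10*(-35))*(-8/5) = -350*(-8/5) = 560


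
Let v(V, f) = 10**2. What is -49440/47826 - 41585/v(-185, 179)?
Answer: -66459607/159420 ≈ -416.88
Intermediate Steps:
v(V, f) = 100
-49440/47826 - 41585/v(-185, 179) = -49440/47826 - 41585/100 = -49440*1/47826 - 41585*1/100 = -8240/7971 - 8317/20 = -66459607/159420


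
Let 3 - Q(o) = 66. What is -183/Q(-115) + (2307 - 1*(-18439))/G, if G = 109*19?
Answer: 561997/43491 ≈ 12.922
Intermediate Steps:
G = 2071
Q(o) = -63 (Q(o) = 3 - 1*66 = 3 - 66 = -63)
-183/Q(-115) + (2307 - 1*(-18439))/G = -183/(-63) + (2307 - 1*(-18439))/2071 = -183*(-1/63) + (2307 + 18439)*(1/2071) = 61/21 + 20746*(1/2071) = 61/21 + 20746/2071 = 561997/43491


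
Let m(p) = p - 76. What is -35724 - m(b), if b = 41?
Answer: -35689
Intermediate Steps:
m(p) = -76 + p
-35724 - m(b) = -35724 - (-76 + 41) = -35724 - 1*(-35) = -35724 + 35 = -35689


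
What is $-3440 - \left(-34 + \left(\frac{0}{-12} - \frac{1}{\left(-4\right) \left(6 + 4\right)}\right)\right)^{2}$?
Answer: $- \frac{7350881}{1600} \approx -4594.3$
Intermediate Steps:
$-3440 - \left(-34 + \left(\frac{0}{-12} - \frac{1}{\left(-4\right) \left(6 + 4\right)}\right)\right)^{2} = -3440 - \left(-34 + \left(0 \left(- \frac{1}{12}\right) - \frac{1}{\left(-4\right) 10}\right)\right)^{2} = -3440 - \left(-34 + \left(0 - \frac{1}{-40}\right)\right)^{2} = -3440 - \left(-34 + \left(0 - - \frac{1}{40}\right)\right)^{2} = -3440 - \left(-34 + \left(0 + \frac{1}{40}\right)\right)^{2} = -3440 - \left(-34 + \frac{1}{40}\right)^{2} = -3440 - \left(- \frac{1359}{40}\right)^{2} = -3440 - \frac{1846881}{1600} = - \frac{7350881}{1600}$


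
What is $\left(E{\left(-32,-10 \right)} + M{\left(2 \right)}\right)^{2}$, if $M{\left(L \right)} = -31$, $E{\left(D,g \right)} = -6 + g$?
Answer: $2209$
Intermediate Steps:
$\left(E{\left(-32,-10 \right)} + M{\left(2 \right)}\right)^{2} = \left(\left(-6 - 10\right) - 31\right)^{2} = \left(-16 - 31\right)^{2} = \left(-47\right)^{2} = 2209$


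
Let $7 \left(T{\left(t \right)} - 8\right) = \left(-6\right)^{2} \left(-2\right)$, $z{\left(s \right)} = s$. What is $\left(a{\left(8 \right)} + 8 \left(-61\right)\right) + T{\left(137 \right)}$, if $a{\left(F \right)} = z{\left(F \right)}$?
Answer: $- \frac{3376}{7} \approx -482.29$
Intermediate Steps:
$a{\left(F \right)} = F$
$T{\left(t \right)} = - \frac{16}{7}$ ($T{\left(t \right)} = 8 + \frac{\left(-6\right)^{2} \left(-2\right)}{7} = 8 + \frac{36 \left(-2\right)}{7} = 8 + \frac{1}{7} \left(-72\right) = 8 - \frac{72}{7} = - \frac{16}{7}$)
$\left(a{\left(8 \right)} + 8 \left(-61\right)\right) + T{\left(137 \right)} = \left(8 + 8 \left(-61\right)\right) - \frac{16}{7} = \left(8 - 488\right) - \frac{16}{7} = -480 - \frac{16}{7} = - \frac{3376}{7}$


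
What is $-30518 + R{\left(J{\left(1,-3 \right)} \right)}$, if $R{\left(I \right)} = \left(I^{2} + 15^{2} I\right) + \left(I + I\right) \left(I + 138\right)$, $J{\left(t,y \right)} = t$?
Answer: $-30014$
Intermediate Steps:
$R{\left(I \right)} = I^{2} + 225 I + 2 I \left(138 + I\right)$ ($R{\left(I \right)} = \left(I^{2} + 225 I\right) + 2 I \left(138 + I\right) = I^{2} + 225 I + 2 I \left(138 + I\right)$)
$-30518 + R{\left(J{\left(1,-3 \right)} \right)} = -30518 + 3 \cdot 1 \left(167 + 1\right) = -30518 + 3 \cdot 1 \cdot 168 = -30518 + 504 = -30014$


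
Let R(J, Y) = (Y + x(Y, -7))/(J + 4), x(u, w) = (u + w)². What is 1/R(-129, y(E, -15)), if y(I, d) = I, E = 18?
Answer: -125/139 ≈ -0.89928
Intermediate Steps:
R(J, Y) = (Y + (-7 + Y)²)/(4 + J) (R(J, Y) = (Y + (Y - 7)²)/(J + 4) = (Y + (-7 + Y)²)/(4 + J))
1/R(-129, y(E, -15)) = 1/((18 + (-7 + 18)²)/(4 - 129)) = 1/((18 + 11²)/(-125)) = 1/(-(18 + 121)/125) = 1/(-1/125*139) = 1/(-139/125) = -125/139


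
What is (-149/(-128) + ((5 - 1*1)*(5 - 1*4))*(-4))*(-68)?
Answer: 32283/32 ≈ 1008.8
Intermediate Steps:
(-149/(-128) + ((5 - 1*1)*(5 - 1*4))*(-4))*(-68) = (-149*(-1/128) + ((5 - 1)*(5 - 4))*(-4))*(-68) = (149/128 + (4*1)*(-4))*(-68) = (149/128 + 4*(-4))*(-68) = (149/128 - 16)*(-68) = -1899/128*(-68) = 32283/32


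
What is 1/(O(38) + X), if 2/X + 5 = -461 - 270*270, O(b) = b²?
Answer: 36683/52970251 ≈ 0.00069252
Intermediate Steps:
X = -1/36683 (X = 2/(-5 + (-461 - 270*270)) = 2/(-5 + (-461 - 72900)) = 2/(-5 - 73361) = 2/(-73366) = 2*(-1/73366) = -1/36683 ≈ -2.7261e-5)
1/(O(38) + X) = 1/(38² - 1/36683) = 1/(1444 - 1/36683) = 1/(52970251/36683) = 36683/52970251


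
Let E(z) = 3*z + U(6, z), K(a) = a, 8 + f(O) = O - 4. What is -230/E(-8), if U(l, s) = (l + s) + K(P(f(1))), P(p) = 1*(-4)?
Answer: 23/3 ≈ 7.6667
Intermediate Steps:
f(O) = -12 + O (f(O) = -8 + (O - 4) = -8 + (-4 + O) = -12 + O)
P(p) = -4
U(l, s) = -4 + l + s (U(l, s) = (l + s) - 4 = -4 + l + s)
E(z) = 2 + 4*z (E(z) = 3*z + (-4 + 6 + z) = 3*z + (2 + z) = 2 + 4*z)
-230/E(-8) = -230/(2 + 4*(-8)) = -230/(2 - 32) = -230/(-30) = -230*(-1/30) = 23/3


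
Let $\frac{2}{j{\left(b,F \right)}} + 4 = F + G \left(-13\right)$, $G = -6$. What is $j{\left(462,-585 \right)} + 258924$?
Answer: $\frac{132310162}{511} \approx 2.5892 \cdot 10^{5}$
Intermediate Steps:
$j{\left(b,F \right)} = \frac{2}{74 + F}$ ($j{\left(b,F \right)} = \frac{2}{-4 + \left(F - -78\right)} = \frac{2}{-4 + \left(F + 78\right)} = \frac{2}{-4 + \left(78 + F\right)} = \frac{2}{74 + F}$)
$j{\left(462,-585 \right)} + 258924 = \frac{2}{74 - 585} + 258924 = \frac{2}{-511} + 258924 = 2 \left(- \frac{1}{511}\right) + 258924 = - \frac{2}{511} + 258924 = \frac{132310162}{511}$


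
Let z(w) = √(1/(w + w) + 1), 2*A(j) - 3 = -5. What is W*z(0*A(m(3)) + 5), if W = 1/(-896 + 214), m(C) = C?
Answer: -√110/6820 ≈ -0.0015378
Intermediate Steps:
A(j) = -1 (A(j) = 3/2 + (½)*(-5) = 3/2 - 5/2 = -1)
z(w) = √(1 + 1/(2*w)) (z(w) = √(1/(2*w) + 1) = √(1 + 1/(2*w)))
W = -1/682 (W = 1/(-682) = -1/682 ≈ -0.0014663)
W*z(0*A(m(3)) + 5) = -√(4 + 2/(0*(-1) + 5))/1364 = -√(4 + 2/(0 + 5))/1364 = -√(4 + 2/5)/1364 = -√(4 + 2*(⅕))/1364 = -√(4 + ⅖)/1364 = -√(22/5)/1364 = -√110/5/1364 = -√110/6820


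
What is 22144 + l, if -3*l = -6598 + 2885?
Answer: 70145/3 ≈ 23382.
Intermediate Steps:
l = 3713/3 (l = -(-6598 + 2885)/3 = -1/3*(-3713) = 3713/3 ≈ 1237.7)
22144 + l = 22144 + 3713/3 = 70145/3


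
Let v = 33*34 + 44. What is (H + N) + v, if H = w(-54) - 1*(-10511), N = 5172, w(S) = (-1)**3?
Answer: 16848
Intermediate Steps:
w(S) = -1
v = 1166 (v = 1122 + 44 = 1166)
H = 10510 (H = -1 - 1*(-10511) = -1 + 10511 = 10510)
(H + N) + v = (10510 + 5172) + 1166 = 15682 + 1166 = 16848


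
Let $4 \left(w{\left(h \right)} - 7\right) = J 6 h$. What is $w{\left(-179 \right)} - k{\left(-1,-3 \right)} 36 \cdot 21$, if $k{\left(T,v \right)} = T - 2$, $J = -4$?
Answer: $3349$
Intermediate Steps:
$k{\left(T,v \right)} = -2 + T$
$w{\left(h \right)} = 7 - 6 h$ ($w{\left(h \right)} = 7 + \frac{\left(-4\right) 6 h}{4} = 7 + \frac{\left(-24\right) h}{4} = 7 - 6 h$)
$w{\left(-179 \right)} - k{\left(-1,-3 \right)} 36 \cdot 21 = \left(7 - -1074\right) - \left(-2 - 1\right) 36 \cdot 21 = \left(7 + 1074\right) - \left(-3\right) 36 \cdot 21 = 1081 - \left(-108\right) 21 = 1081 - -2268 = 1081 + 2268 = 3349$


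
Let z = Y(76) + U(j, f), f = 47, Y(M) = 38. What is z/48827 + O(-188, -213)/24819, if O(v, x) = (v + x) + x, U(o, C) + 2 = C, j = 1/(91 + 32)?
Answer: -27919801/1211837313 ≈ -0.023039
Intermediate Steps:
j = 1/123 ≈ 0.0081301
U(o, C) = -2 + C
O(v, x) = v + 2*x
z = 83 (z = 38 + (-2 + 47) = 38 + 45 = 83)
z/48827 + O(-188, -213)/24819 = 83/48827 + (-188 + 2*(-213))/24819 = 83*(1/48827) + (-188 - 426)*(1/24819) = 83/48827 - 614*1/24819 = 83/48827 - 614/24819 = -27919801/1211837313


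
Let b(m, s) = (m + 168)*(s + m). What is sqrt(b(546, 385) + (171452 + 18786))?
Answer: 2*sqrt(213743) ≈ 924.65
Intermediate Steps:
b(m, s) = (168 + m)*(m + s)
sqrt(b(546, 385) + (171452 + 18786)) = sqrt((546**2 + 168*546 + 168*385 + 546*385) + (171452 + 18786)) = sqrt((298116 + 91728 + 64680 + 210210) + 190238) = sqrt(664734 + 190238) = sqrt(854972) = 2*sqrt(213743)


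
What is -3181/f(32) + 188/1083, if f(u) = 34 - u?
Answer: -3444647/2166 ≈ -1590.3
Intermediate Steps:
-3181/f(32) + 188/1083 = -3181/(34 - 1*32) + 188/1083 = -3181/(34 - 32) + 188*(1/1083) = -3181/2 + 188/1083 = -3444647/2166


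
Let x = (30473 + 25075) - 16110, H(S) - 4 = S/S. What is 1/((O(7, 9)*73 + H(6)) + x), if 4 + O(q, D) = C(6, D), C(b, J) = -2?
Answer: 1/39005 ≈ 2.5638e-5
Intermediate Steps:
H(S) = 5 (H(S) = 4 + S/S = 4 + 1 = 5)
O(q, D) = -6 (O(q, D) = -4 - 2 = -6)
x = 39438 (x = 55548 - 16110 = 39438)
1/((O(7, 9)*73 + H(6)) + x) = 1/((-6*73 + 5) + 39438) = 1/((-438 + 5) + 39438) = 1/(-433 + 39438) = 1/39005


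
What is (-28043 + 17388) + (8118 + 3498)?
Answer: 961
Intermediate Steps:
(-28043 + 17388) + (8118 + 3498) = -10655 + 11616 = 961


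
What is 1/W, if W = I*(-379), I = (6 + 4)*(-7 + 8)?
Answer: -1/3790 ≈ -0.00026385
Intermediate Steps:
I = 10 (I = 10*1 = 10)
W = -3790 (W = 10*(-379) = -3790)
1/W = 1/(-3790) = -1/3790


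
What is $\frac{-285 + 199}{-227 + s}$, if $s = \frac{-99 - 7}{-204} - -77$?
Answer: $\frac{8772}{15247} \approx 0.57533$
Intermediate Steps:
$s = \frac{7907}{102}$ ($s = \left(-106\right) \left(- \frac{1}{204}\right) + 77 = \frac{53}{102} + 77 = \frac{7907}{102} \approx 77.52$)
$\frac{-285 + 199}{-227 + s} = \frac{-285 + 199}{-227 + \frac{7907}{102}} = - \frac{86}{- \frac{15247}{102}} = \left(-86\right) \left(- \frac{102}{15247}\right) = \frac{8772}{15247}$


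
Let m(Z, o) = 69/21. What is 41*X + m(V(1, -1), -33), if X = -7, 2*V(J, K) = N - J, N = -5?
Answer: -1986/7 ≈ -283.71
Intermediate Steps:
V(J, K) = -5/2 - J/2 (V(J, K) = (-5 - J)/2 = -5/2 - J/2)
m(Z, o) = 23/7 (m(Z, o) = 69*(1/21) = 23/7)
41*X + m(V(1, -1), -33) = 41*(-7) + 23/7 = -287 + 23/7 = -1986/7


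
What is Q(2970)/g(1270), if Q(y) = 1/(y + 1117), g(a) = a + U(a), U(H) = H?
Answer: 1/10380980 ≈ 9.6330e-8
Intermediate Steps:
g(a) = 2*a (g(a) = a + a = 2*a)
Q(y) = 1/(1117 + y)
Q(2970)/g(1270) = 1/((1117 + 2970)*((2*1270))) = 1/(4087*2540) = (1/4087)*(1/2540) = 1/10380980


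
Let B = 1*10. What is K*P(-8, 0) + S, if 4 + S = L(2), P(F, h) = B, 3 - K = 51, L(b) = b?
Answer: -482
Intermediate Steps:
B = 10
K = -48 (K = 3 - 1*51 = 3 - 51 = -48)
P(F, h) = 10
S = -2 (S = -4 + 2 = -2)
K*P(-8, 0) + S = -48*10 - 2 = -480 - 2 = -482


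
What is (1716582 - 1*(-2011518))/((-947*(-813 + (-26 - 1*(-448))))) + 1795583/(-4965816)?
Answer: 1049893855477/108160438296 ≈ 9.7068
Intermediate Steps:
(1716582 - 1*(-2011518))/((-947*(-813 + (-26 - 1*(-448))))) + 1795583/(-4965816) = (1716582 + 2011518)/((-947*(-813 + (-26 + 448)))) + 1795583*(-1/4965816) = 3728100/((-947*(-813 + 422))) - 1795583/4965816 = 3728100/((-947*(-391))) - 1795583/4965816 = 3728100/370277 - 1795583/4965816 = 3728100*(1/370277) - 1795583/4965816 = 219300/21781 - 1795583/4965816 = 1049893855477/108160438296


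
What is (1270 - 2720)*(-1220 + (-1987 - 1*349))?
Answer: 5156200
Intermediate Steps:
(1270 - 2720)*(-1220 + (-1987 - 1*349)) = -1450*(-1220 + (-1987 - 349)) = -1450*(-1220 - 2336) = -1450*(-3556) = 5156200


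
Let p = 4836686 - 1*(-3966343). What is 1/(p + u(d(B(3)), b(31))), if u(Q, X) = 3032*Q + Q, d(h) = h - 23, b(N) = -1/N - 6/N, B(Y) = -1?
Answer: 1/8730237 ≈ 1.1454e-7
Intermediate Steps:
b(N) = -7/N
d(h) = -23 + h
u(Q, X) = 3033*Q
p = 8803029 (p = 4836686 + 3966343 = 8803029)
1/(p + u(d(B(3)), b(31))) = 1/(8803029 + 3033*(-23 - 1)) = 1/(8803029 + 3033*(-24)) = 1/(8803029 - 72792) = 1/8730237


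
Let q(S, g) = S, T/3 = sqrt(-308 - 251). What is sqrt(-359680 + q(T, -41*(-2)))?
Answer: sqrt(-359680 + 3*I*sqrt(559)) ≈ 0.059 + 599.73*I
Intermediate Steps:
T = 3*I*sqrt(559) (T = 3*sqrt(-308 - 251) = 3*sqrt(-559) = 3*(I*sqrt(559)) = 3*I*sqrt(559) ≈ 70.93*I)
sqrt(-359680 + q(T, -41*(-2))) = sqrt(-359680 + 3*I*sqrt(559))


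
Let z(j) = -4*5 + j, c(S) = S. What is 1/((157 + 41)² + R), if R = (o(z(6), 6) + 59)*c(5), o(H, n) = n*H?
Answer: 1/39079 ≈ 2.5589e-5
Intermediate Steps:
z(j) = -20 + j
o(H, n) = H*n
R = -125 (R = ((-20 + 6)*6 + 59)*5 = (-14*6 + 59)*5 = (-84 + 59)*5 = -25*5 = -125)
1/((157 + 41)² + R) = 1/((157 + 41)² - 125) = 1/(198² - 125) = 1/(39204 - 125) = 1/39079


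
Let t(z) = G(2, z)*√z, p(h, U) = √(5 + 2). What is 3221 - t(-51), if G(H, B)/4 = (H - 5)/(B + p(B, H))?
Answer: 3221 - 306*I*√51/1297 - 6*I*√357/1297 ≈ 3221.0 - 1.7723*I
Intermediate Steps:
p(h, U) = √7
G(H, B) = 4*(-5 + H)/(B + √7) (G(H, B) = 4*((H - 5)/(B + √7)) = 4*((-5 + H)/(B + √7)) = 4*(-5 + H)/(B + √7))
t(z) = -12*√z/(z + √7) (t(z) = (4*(-5 + 2)/(z + √7))*√z = (4*(-3)/(z + √7))*√z = (-12/(z + √7))*√z = -12*√z/(z + √7))
3221 - t(-51) = 3221 - (-12)*√(-51)/(-51 + √7) = 3221 - (-12)*I*√51/(-51 + √7) = 3221 + 12*I*√51/(-51 + √7)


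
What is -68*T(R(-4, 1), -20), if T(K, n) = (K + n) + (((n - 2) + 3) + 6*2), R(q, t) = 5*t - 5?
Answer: 1836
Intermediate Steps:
R(q, t) = -5 + 5*t
T(K, n) = 13 + K + 2*n (T(K, n) = (K + n) + (((-2 + n) + 3) + 12) = (K + n) + ((1 + n) + 12) = (K + n) + (13 + n) = 13 + K + 2*n)
-68*T(R(-4, 1), -20) = -68*(13 + (-5 + 5*1) + 2*(-20)) = -68*(13 + (-5 + 5) - 40) = -68*(13 + 0 - 40) = -68*(-27) = 1836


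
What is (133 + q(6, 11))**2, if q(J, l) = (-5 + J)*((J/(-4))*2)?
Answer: 16900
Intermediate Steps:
q(J, l) = -J*(-5 + J)/2 (q(J, l) = (-5 + J)*((J*(-1/4))*2) = (-5 + J)*(-J/4*2) = (-5 + J)*(-J/2) = -J*(-5 + J)/2)
(133 + q(6, 11))**2 = (133 + (1/2)*6*(5 - 1*6))**2 = (133 + (1/2)*6*(5 - 6))**2 = (133 + (1/2)*6*(-1))**2 = (133 - 3)**2 = 130**2 = 16900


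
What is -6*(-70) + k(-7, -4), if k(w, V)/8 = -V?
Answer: 452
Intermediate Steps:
k(w, V) = -8*V (k(w, V) = 8*(-V) = -8*V)
-6*(-70) + k(-7, -4) = -6*(-70) - 8*(-4) = 420 + 32 = 452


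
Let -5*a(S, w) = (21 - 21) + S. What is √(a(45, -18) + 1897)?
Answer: 4*√118 ≈ 43.451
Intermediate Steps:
a(S, w) = -S/5 (a(S, w) = -((21 - 21) + S)/5 = -(0 + S)/5 = -S/5)
√(a(45, -18) + 1897) = √(-⅕*45 + 1897) = √(-9 + 1897) = √1888 = 4*√118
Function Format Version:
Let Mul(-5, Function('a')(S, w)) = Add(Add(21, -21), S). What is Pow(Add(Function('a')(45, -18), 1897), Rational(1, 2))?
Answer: Mul(4, Pow(118, Rational(1, 2))) ≈ 43.451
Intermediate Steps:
Function('a')(S, w) = Mul(Rational(-1, 5), S) (Function('a')(S, w) = Mul(Rational(-1, 5), Add(Add(21, -21), S)) = Mul(Rational(-1, 5), Add(0, S)) = Mul(Rational(-1, 5), S))
Pow(Add(Function('a')(45, -18), 1897), Rational(1, 2)) = Pow(Add(Mul(Rational(-1, 5), 45), 1897), Rational(1, 2)) = Pow(Add(-9, 1897), Rational(1, 2)) = Pow(1888, Rational(1, 2)) = Mul(4, Pow(118, Rational(1, 2)))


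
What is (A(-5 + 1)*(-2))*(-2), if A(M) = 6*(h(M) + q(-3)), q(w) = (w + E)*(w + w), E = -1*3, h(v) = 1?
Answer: 888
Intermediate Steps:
E = -3
q(w) = 2*w*(-3 + w) (q(w) = (w - 3)*(w + w) = (-3 + w)*(2*w) = 2*w*(-3 + w))
A(M) = 222 (A(M) = 6*(1 + 2*(-3)*(-3 - 3)) = 6*(1 + 2*(-3)*(-6)) = 6*(1 + 36) = 6*37 = 222)
(A(-5 + 1)*(-2))*(-2) = (222*(-2))*(-2) = -444*(-2) = 888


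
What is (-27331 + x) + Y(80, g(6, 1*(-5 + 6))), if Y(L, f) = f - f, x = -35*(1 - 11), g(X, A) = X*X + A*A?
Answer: -26981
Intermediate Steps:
g(X, A) = A**2 + X**2 (g(X, A) = X**2 + A**2 = A**2 + X**2)
x = 350 (x = -35*(-10) = 350)
Y(L, f) = 0
(-27331 + x) + Y(80, g(6, 1*(-5 + 6))) = (-27331 + 350) + 0 = -26981 + 0 = -26981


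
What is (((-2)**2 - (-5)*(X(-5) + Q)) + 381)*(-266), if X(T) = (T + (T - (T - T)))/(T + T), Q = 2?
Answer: -106400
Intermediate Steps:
X(T) = 1 (X(T) = (T + (T - 1*0))/((2*T)) = (T + (T + 0))*(1/(2*T)) = (T + T)*(1/(2*T)) = (2*T)*(1/(2*T)) = 1)
(((-2)**2 - (-5)*(X(-5) + Q)) + 381)*(-266) = (((-2)**2 - (-5)*(1 + 2)) + 381)*(-266) = ((4 - (-5)*3) + 381)*(-266) = ((4 - 1*(-15)) + 381)*(-266) = ((4 + 15) + 381)*(-266) = (19 + 381)*(-266) = 400*(-266) = -106400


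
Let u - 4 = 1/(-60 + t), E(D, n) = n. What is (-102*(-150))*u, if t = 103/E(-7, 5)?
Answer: 11979900/197 ≈ 60812.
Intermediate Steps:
t = 103/5 ≈ 20.600
u = 783/197 (u = 4 + 1/(-60 + 103/5) = 4 + 1/(-197/5) = 4 - 5/197 = 783/197 ≈ 3.9746)
(-102*(-150))*u = -102*(-150)*(783/197) = 15300*(783/197) = 11979900/197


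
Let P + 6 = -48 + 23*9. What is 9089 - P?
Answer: 8936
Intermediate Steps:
P = 153 (P = -6 + (-48 + 23*9) = -6 + (-48 + 207) = -6 + 159 = 153)
9089 - P = 9089 - 1*153 = 9089 - 153 = 8936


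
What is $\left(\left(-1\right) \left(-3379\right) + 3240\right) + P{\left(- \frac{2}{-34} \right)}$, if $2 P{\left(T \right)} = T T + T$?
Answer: $\frac{1912900}{289} \approx 6619.0$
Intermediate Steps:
$P{\left(T \right)} = \frac{T}{2} + \frac{T^{2}}{2}$ ($P{\left(T \right)} = \frac{T T + T}{2} = \frac{T^{2} + T}{2} = \frac{T + T^{2}}{2} = \frac{T}{2} + \frac{T^{2}}{2}$)
$\left(\left(-1\right) \left(-3379\right) + 3240\right) + P{\left(- \frac{2}{-34} \right)} = \left(\left(-1\right) \left(-3379\right) + 3240\right) + \frac{- \frac{2}{-34} \left(1 - \frac{2}{-34}\right)}{2} = \left(3379 + 3240\right) + \frac{\left(-2\right) \left(- \frac{1}{34}\right) \left(1 - - \frac{1}{17}\right)}{2} = 6619 + \frac{1}{2} \cdot \frac{1}{17} \left(1 + \frac{1}{17}\right) = 6619 + \frac{1}{2} \cdot \frac{1}{17} \cdot \frac{18}{17} = 6619 + \frac{9}{289} = \frac{1912900}{289}$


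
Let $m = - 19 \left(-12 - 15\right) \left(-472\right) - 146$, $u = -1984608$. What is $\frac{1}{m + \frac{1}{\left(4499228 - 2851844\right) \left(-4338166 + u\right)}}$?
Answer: $- \frac{10416036723216}{2523618209374218913} \approx -4.1274 \cdot 10^{-6}$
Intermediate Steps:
$m = -242282$ ($m = \left(-19\right) \left(-27\right) \left(-472\right) - 146 = 513 \left(-472\right) - 146 = -242136 - 146 = -242282$)
$\frac{1}{m + \frac{1}{\left(4499228 - 2851844\right) \left(-4338166 + u\right)}} = \frac{1}{-242282 + \frac{1}{\left(4499228 - 2851844\right) \left(-4338166 - 1984608\right)}} = \frac{1}{-242282 + \frac{1}{1647384 \left(-6322774\right)}} = \frac{1}{-242282 + \frac{1}{-10416036723216}} = \frac{1}{-242282 - \frac{1}{10416036723216}} = \frac{1}{- \frac{2523618209374218913}{10416036723216}} = - \frac{10416036723216}{2523618209374218913}$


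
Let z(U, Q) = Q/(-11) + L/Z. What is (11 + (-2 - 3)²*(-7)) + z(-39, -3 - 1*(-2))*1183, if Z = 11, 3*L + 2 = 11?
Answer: 2928/11 ≈ 266.18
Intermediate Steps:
L = 3 (L = -⅔ + (⅓)*11 = -⅔ + 11/3 = 3)
z(U, Q) = 3/11 - Q/11 (z(U, Q) = Q/(-11) + 3/11 = Q*(-1/11) + 3*(1/11) = -Q/11 + 3/11 = 3/11 - Q/11)
(11 + (-2 - 3)²*(-7)) + z(-39, -3 - 1*(-2))*1183 = (11 + (-2 - 3)²*(-7)) + (3/11 - (-3 - 1*(-2))/11)*1183 = (11 + (-5)²*(-7)) + (3/11 - (-3 + 2)/11)*1183 = (11 + 25*(-7)) + (3/11 - 1/11*(-1))*1183 = (11 - 175) + (3/11 + 1/11)*1183 = -164 + (4/11)*1183 = -164 + 4732/11 = 2928/11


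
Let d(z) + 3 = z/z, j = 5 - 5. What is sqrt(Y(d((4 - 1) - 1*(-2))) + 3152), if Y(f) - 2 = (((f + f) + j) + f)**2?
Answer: sqrt(3190) ≈ 56.480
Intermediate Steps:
j = 0
d(z) = -2 (d(z) = -3 + z/z = -3 + 1 = -2)
Y(f) = 2 + 9*f**2 (Y(f) = 2 + (((f + f) + 0) + f)**2 = 2 + ((2*f + 0) + f)**2 = 2 + (2*f + f)**2 = 2 + (3*f)**2 = 2 + 9*f**2)
sqrt(Y(d((4 - 1) - 1*(-2))) + 3152) = sqrt((2 + 9*(-2)**2) + 3152) = sqrt((2 + 9*4) + 3152) = sqrt((2 + 36) + 3152) = sqrt(38 + 3152) = sqrt(3190)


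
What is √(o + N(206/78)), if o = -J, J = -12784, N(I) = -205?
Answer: √12579 ≈ 112.16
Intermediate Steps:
o = 12784 (o = -1*(-12784) = 12784)
√(o + N(206/78)) = √(12784 - 205) = √12579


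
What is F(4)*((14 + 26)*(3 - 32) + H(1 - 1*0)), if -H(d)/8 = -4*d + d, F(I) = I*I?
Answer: -18176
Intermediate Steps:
F(I) = I**2
H(d) = 24*d (H(d) = -8*(-4*d + d) = -(-24)*d = 24*d)
F(4)*((14 + 26)*(3 - 32) + H(1 - 1*0)) = 4**2*((14 + 26)*(3 - 32) + 24*(1 - 1*0)) = 16*(40*(-29) + 24*(1 + 0)) = 16*(-1160 + 24*1) = 16*(-1160 + 24) = 16*(-1136) = -18176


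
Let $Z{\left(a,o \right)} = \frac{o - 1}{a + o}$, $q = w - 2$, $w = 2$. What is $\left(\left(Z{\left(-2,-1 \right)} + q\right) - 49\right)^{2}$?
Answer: $\frac{21025}{9} \approx 2336.1$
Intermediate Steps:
$q = 0$ ($q = 2 - 2 = 0$)
$Z{\left(a,o \right)} = \frac{-1 + o}{a + o}$
$\left(\left(Z{\left(-2,-1 \right)} + q\right) - 49\right)^{2} = \left(\left(\frac{-1 - 1}{-2 - 1} + 0\right) - 49\right)^{2} = \left(\left(\frac{1}{-3} \left(-2\right) + 0\right) - 49\right)^{2} = \left(\left(\left(- \frac{1}{3}\right) \left(-2\right) + 0\right) - 49\right)^{2} = \left(\left(\frac{2}{3} + 0\right) - 49\right)^{2} = \left(\frac{2}{3} - 49\right)^{2} = \left(- \frac{145}{3}\right)^{2} = \frac{21025}{9}$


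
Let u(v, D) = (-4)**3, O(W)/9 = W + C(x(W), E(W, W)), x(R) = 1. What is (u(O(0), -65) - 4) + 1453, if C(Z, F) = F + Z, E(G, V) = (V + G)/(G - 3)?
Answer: 1385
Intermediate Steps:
E(G, V) = (G + V)/(-3 + G)
O(W) = 9 + 9*W + 18*W/(-3 + W) (O(W) = 9*(W + ((W + W)/(-3 + W) + 1)) = 9*(W + ((2*W)/(-3 + W) + 1)) = 9*(W + (2*W/(-3 + W) + 1)) = 9*(W + (1 + 2*W/(-3 + W))) = 9*(1 + W + 2*W/(-3 + W)) = 9 + 9*W + 18*W/(-3 + W))
u(v, D) = -64
(u(O(0), -65) - 4) + 1453 = (-64 - 4) + 1453 = -68 + 1453 = 1385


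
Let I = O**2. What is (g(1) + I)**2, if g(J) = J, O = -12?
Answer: 21025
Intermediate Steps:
I = 144 (I = (-12)**2 = 144)
(g(1) + I)**2 = (1 + 144)**2 = 145**2 = 21025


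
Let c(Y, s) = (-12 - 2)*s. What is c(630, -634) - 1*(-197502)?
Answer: 206378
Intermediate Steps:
c(Y, s) = -14*s
c(630, -634) - 1*(-197502) = -14*(-634) - 1*(-197502) = 8876 + 197502 = 206378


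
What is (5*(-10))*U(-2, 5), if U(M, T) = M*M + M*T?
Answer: 300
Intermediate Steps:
U(M, T) = M² + M*T
(5*(-10))*U(-2, 5) = (5*(-10))*(-2*(-2 + 5)) = -(-100)*3 = -50*(-6) = 300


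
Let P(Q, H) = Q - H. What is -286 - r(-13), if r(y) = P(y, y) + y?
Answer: -273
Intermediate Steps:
r(y) = y (r(y) = (y - y) + y = 0 + y = y)
-286 - r(-13) = -286 - 1*(-13) = -286 + 13 = -273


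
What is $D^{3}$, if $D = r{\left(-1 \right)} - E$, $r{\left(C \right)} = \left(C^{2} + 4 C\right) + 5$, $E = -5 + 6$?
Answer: $1$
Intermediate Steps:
$E = 1$
$r{\left(C \right)} = 5 + C^{2} + 4 C$
$D = 1$ ($D = \left(5 + \left(-1\right)^{2} + 4 \left(-1\right)\right) - 1 = \left(5 + 1 - 4\right) - 1 = 2 - 1 = 1$)
$D^{3} = 1^{3} = 1$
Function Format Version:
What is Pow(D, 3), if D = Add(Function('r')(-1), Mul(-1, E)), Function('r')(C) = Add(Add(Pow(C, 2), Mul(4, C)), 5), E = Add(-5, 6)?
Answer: 1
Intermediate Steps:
E = 1
Function('r')(C) = Add(5, Pow(C, 2), Mul(4, C))
D = 1 (D = Add(Add(5, Pow(-1, 2), Mul(4, -1)), Mul(-1, 1)) = Add(Add(5, 1, -4), -1) = Add(2, -1) = 1)
Pow(D, 3) = Pow(1, 3) = 1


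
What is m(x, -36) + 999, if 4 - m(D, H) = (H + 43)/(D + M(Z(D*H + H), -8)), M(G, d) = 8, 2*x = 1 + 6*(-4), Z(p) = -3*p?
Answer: 1005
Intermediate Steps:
x = -23/2 (x = (1 + 6*(-4))/2 = (1 - 24)/2 = (½)*(-23) = -23/2 ≈ -11.500)
m(D, H) = 4 - (43 + H)/(8 + D) (m(D, H) = 4 - (H + 43)/(D + 8) = 4 - (43 + H)/(8 + D))
m(x, -36) + 999 = (-11 - 1*(-36) + 4*(-23/2))/(8 - 23/2) + 999 = (-11 + 36 - 46)/(-7/2) + 999 = -2/7*(-21) + 999 = 6 + 999 = 1005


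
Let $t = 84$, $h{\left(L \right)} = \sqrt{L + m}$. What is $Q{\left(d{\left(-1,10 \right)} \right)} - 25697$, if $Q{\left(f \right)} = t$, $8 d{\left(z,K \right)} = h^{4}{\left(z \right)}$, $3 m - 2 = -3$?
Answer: $-25613$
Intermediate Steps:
$m = - \frac{1}{3}$ ($m = \frac{2}{3} + \frac{1}{3} \left(-3\right) = \frac{2}{3} - 1 = - \frac{1}{3} \approx -0.33333$)
$h{\left(L \right)} = \sqrt{- \frac{1}{3} + L}$ ($h{\left(L \right)} = \sqrt{L - \frac{1}{3}} = \sqrt{- \frac{1}{3} + L}$)
$d{\left(z,K \right)} = \frac{\left(-3 + 9 z\right)^{2}}{648}$ ($d{\left(z,K \right)} = \frac{\left(\frac{\sqrt{-3 + 9 z}}{3}\right)^{4}}{8} = \frac{\frac{1}{81} \left(-3 + 9 z\right)^{2}}{8} = \frac{\left(-3 + 9 z\right)^{2}}{648}$)
$Q{\left(f \right)} = 84$
$Q{\left(d{\left(-1,10 \right)} \right)} - 25697 = 84 - 25697 = -25613$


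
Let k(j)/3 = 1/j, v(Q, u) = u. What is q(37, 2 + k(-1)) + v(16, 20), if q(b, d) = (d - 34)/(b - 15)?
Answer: 405/22 ≈ 18.409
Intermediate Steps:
k(j) = 3/j
q(b, d) = (-34 + d)/(-15 + b)
q(37, 2 + k(-1)) + v(16, 20) = (-34 + (2 + 3/(-1)))/(-15 + 37) + 20 = (-34 + (2 + 3*(-1)))/22 + 20 = (-34 + (2 - 3))/22 + 20 = (-34 - 1)/22 + 20 = (1/22)*(-35) + 20 = -35/22 + 20 = 405/22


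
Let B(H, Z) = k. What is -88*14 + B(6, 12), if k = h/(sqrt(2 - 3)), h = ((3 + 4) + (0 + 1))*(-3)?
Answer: -1232 + 24*I ≈ -1232.0 + 24.0*I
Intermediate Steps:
h = -24 (h = (7 + 1)*(-3) = 8*(-3) = -24)
k = 24*I (k = -24/sqrt(2 - 3) = -24*(-I) = -(-24)*I = 24*I ≈ 24.0*I)
B(H, Z) = 24*I
-88*14 + B(6, 12) = -88*14 + 24*I = -1232 + 24*I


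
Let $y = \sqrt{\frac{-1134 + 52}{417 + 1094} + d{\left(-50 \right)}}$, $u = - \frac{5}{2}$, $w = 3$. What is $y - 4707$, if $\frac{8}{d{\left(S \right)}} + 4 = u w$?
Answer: $-4707 + \frac{i \sqrt{1705051686}}{34753} \approx -4707.0 + 1.1882 i$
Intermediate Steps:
$u = - \frac{5}{2}$ ($u = \left(-5\right) \frac{1}{2} = - \frac{5}{2} \approx -2.5$)
$d{\left(S \right)} = - \frac{16}{23}$ ($d{\left(S \right)} = \frac{8}{-4 - \frac{15}{2}} = \frac{8}{- \frac{23}{2}} = 8 \left(- \frac{2}{23}\right) = - \frac{16}{23}$)
$y = \frac{i \sqrt{1705051686}}{34753}$ ($y = \sqrt{\frac{-1134 + 52}{417 + 1094} - \frac{16}{23}} = \sqrt{- \frac{1082}{1511} - \frac{16}{23}} = \sqrt{- \frac{49062}{34753}} = \frac{i \sqrt{1705051686}}{34753} \approx 1.1882 i$)
$y - 4707 = \frac{i \sqrt{1705051686}}{34753} - 4707 = -4707 + \frac{i \sqrt{1705051686}}{34753}$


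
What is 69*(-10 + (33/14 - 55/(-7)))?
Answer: 207/14 ≈ 14.786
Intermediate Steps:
69*(-10 + (33/14 - 55/(-7))) = 69*(-10 + (33*(1/14) - 55*(-1/7))) = 69*(-10 + (33/14 + 55/7)) = 69*(-10 + 143/14) = 69*(3/14) = 207/14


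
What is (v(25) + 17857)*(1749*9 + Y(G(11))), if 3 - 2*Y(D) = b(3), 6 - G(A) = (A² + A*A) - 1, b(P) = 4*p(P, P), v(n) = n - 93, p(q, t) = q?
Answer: 559873197/2 ≈ 2.7994e+8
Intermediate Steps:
v(n) = -93 + n
b(P) = 4*P
G(A) = 7 - 2*A² (G(A) = 6 - ((A² + A*A) - 1) = 6 - ((A² + A²) - 1) = 6 - (2*A² - 1) = 6 - (-1 + 2*A²) = 6 + (1 - 2*A²) = 7 - 2*A²)
Y(D) = -9/2 (Y(D) = 3/2 - 2*3 = 3/2 - ½*12 = 3/2 - 6 = -9/2)
(v(25) + 17857)*(1749*9 + Y(G(11))) = ((-93 + 25) + 17857)*(1749*9 - 9/2) = (-68 + 17857)*(15741 - 9/2) = 17789*(31473/2) = 559873197/2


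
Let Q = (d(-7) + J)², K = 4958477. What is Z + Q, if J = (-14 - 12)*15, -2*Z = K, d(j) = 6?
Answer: -4663565/2 ≈ -2.3318e+6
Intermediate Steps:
Z = -4958477/2 (Z = -½*4958477 = -4958477/2 ≈ -2.4792e+6)
J = -390 (J = -26*15 = -390)
Q = 147456 (Q = (6 - 390)² = (-384)² = 147456)
Z + Q = -4958477/2 + 147456 = -4663565/2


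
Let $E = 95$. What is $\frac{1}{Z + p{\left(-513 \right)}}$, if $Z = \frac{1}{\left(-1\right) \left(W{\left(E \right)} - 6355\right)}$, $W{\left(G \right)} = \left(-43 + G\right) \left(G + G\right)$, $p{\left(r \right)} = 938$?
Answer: $\frac{3525}{3306449} \approx 0.0010661$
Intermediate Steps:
$W{\left(G \right)} = 2 G \left(-43 + G\right)$ ($W{\left(G \right)} = \left(-43 + G\right) 2 G = 2 G \left(-43 + G\right)$)
$Z = - \frac{1}{3525}$ ($Z = \frac{1}{\left(-1\right) \left(2 \cdot 95 \left(-43 + 95\right) - 6355\right)} = \frac{1}{\left(-1\right) \left(2 \cdot 95 \cdot 52 - 6355\right)} = \frac{1}{\left(-1\right) \left(9880 - 6355\right)} = \frac{1}{\left(-1\right) 3525} = \frac{1}{-3525} = - \frac{1}{3525} \approx -0.00028369$)
$\frac{1}{Z + p{\left(-513 \right)}} = \frac{1}{- \frac{1}{3525} + 938} = \frac{1}{\frac{3306449}{3525}} = \frac{3525}{3306449}$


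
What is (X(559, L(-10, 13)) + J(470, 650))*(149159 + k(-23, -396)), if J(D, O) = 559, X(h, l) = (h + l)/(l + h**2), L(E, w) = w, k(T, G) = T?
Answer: 1001991542448/12019 ≈ 8.3367e+7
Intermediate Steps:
X(h, l) = (h + l)/(l + h**2)
(X(559, L(-10, 13)) + J(470, 650))*(149159 + k(-23, -396)) = ((559 + 13)/(13 + 559**2) + 559)*(149159 - 23) = (572/(13 + 312481) + 559)*149136 = (572/312494 + 559)*149136 = ((1/312494)*572 + 559)*149136 = (22/12019 + 559)*149136 = (6718643/12019)*149136 = 1001991542448/12019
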